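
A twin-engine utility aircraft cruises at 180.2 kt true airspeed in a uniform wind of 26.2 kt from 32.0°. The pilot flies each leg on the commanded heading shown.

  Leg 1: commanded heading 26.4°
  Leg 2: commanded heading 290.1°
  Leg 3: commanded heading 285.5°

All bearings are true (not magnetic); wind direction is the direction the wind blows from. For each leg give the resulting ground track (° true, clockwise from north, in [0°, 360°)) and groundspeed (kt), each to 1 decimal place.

Leg 1: heading 26.4°; drift -1.0° → track 25.4°, groundspeed 154.1 kt
Leg 2: heading 290.1°; drift -7.9° → track 282.2°, groundspeed 187.4 kt
Leg 3: heading 285.5°; drift -7.6° → track 277.9°, groundspeed 189.3 kt

Leg 1: track=25.4°, groundspeed=154.1 kt
Leg 2: track=282.2°, groundspeed=187.4 kt
Leg 3: track=277.9°, groundspeed=189.3 kt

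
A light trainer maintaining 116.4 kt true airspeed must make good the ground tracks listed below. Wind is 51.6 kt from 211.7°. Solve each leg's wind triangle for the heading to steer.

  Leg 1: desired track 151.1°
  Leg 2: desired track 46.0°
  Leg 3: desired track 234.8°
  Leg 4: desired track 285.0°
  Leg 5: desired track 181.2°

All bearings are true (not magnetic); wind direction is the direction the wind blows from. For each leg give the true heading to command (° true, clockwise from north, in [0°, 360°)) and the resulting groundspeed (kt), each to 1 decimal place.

Leg 1: heading=173.8°, groundspeed=82.0 kt
Leg 2: heading=52.3°, groundspeed=165.7 kt
Leg 3: heading=224.8°, groundspeed=67.2 kt
Leg 4: heading=259.9°, groundspeed=90.6 kt
Leg 5: heading=194.2°, groundspeed=69.0 kt

Leg 1: desired track 151.1°; wind correction +22.7° → command heading 173.8°, groundspeed 82.0 kt
Leg 2: desired track 46.0°; wind correction +6.3° → command heading 52.3°, groundspeed 165.7 kt
Leg 3: desired track 234.8°; wind correction -10.0° → command heading 224.8°, groundspeed 67.2 kt
Leg 4: desired track 285.0°; wind correction -25.1° → command heading 259.9°, groundspeed 90.6 kt
Leg 5: desired track 181.2°; wind correction +13.0° → command heading 194.2°, groundspeed 69.0 kt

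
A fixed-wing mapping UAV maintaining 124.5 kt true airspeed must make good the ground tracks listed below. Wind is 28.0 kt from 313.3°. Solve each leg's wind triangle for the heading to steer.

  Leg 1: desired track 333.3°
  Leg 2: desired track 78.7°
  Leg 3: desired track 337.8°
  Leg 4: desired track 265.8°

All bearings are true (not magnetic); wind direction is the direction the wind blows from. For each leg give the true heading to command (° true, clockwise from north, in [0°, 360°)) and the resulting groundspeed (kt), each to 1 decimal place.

Leg 1: desired track 333.3°; wind correction -4.4° → command heading 328.9°, groundspeed 97.8 kt
Leg 2: desired track 78.7°; wind correction -10.6° → command heading 68.1°, groundspeed 138.6 kt
Leg 3: desired track 337.8°; wind correction -5.4° → command heading 332.4°, groundspeed 98.5 kt
Leg 4: desired track 265.8°; wind correction +9.5° → command heading 275.3°, groundspeed 103.9 kt

Leg 1: heading=328.9°, groundspeed=97.8 kt
Leg 2: heading=68.1°, groundspeed=138.6 kt
Leg 3: heading=332.4°, groundspeed=98.5 kt
Leg 4: heading=275.3°, groundspeed=103.9 kt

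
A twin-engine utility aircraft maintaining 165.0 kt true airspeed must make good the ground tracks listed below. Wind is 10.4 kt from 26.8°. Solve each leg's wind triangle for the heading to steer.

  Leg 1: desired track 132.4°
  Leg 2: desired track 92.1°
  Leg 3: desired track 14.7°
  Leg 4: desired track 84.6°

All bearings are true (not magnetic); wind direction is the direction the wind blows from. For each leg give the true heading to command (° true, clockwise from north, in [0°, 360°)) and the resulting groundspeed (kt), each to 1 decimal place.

Leg 1: heading=128.9°, groundspeed=167.5 kt
Leg 2: heading=88.8°, groundspeed=160.4 kt
Leg 3: heading=15.5°, groundspeed=154.8 kt
Leg 4: heading=81.5°, groundspeed=159.2 kt

Leg 1: desired track 132.4°; wind correction -3.5° → command heading 128.9°, groundspeed 167.5 kt
Leg 2: desired track 92.1°; wind correction -3.3° → command heading 88.8°, groundspeed 160.4 kt
Leg 3: desired track 14.7°; wind correction +0.8° → command heading 15.5°, groundspeed 154.8 kt
Leg 4: desired track 84.6°; wind correction -3.1° → command heading 81.5°, groundspeed 159.2 kt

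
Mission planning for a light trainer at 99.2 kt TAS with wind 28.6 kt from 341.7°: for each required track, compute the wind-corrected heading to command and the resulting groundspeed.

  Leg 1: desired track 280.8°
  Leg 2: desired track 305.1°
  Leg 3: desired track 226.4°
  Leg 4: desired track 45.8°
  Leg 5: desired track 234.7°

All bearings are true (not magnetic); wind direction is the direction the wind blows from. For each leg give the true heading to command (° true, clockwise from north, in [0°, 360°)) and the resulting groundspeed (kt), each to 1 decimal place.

Leg 1: heading=295.4°, groundspeed=82.1 kt
Leg 2: heading=315.0°, groundspeed=74.8 kt
Leg 3: heading=241.5°, groundspeed=108.0 kt
Leg 4: heading=30.8°, groundspeed=83.3 kt
Leg 5: heading=250.7°, groundspeed=103.7 kt

Leg 1: desired track 280.8°; wind correction +14.6° → command heading 295.4°, groundspeed 82.1 kt
Leg 2: desired track 305.1°; wind correction +9.9° → command heading 315.0°, groundspeed 74.8 kt
Leg 3: desired track 226.4°; wind correction +15.1° → command heading 241.5°, groundspeed 108.0 kt
Leg 4: desired track 45.8°; wind correction -15.0° → command heading 30.8°, groundspeed 83.3 kt
Leg 5: desired track 234.7°; wind correction +16.0° → command heading 250.7°, groundspeed 103.7 kt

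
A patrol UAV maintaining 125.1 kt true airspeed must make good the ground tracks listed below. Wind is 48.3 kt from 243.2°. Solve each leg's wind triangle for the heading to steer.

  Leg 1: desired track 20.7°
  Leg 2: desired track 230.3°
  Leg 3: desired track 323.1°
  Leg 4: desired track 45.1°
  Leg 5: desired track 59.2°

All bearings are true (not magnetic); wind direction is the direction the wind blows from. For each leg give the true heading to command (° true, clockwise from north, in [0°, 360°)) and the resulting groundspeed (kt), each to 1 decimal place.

Leg 1: desired track 20.7°; wind correction -15.1° → command heading 5.6°, groundspeed 156.4 kt
Leg 2: desired track 230.3°; wind correction +4.9° → command heading 235.2°, groundspeed 77.6 kt
Leg 3: desired track 323.1°; wind correction -22.3° → command heading 300.8°, groundspeed 107.2 kt
Leg 4: desired track 45.1°; wind correction -6.9° → command heading 38.2°, groundspeed 170.1 kt
Leg 5: desired track 59.2°; wind correction -1.5° → command heading 57.7°, groundspeed 173.2 kt

Leg 1: heading=5.6°, groundspeed=156.4 kt
Leg 2: heading=235.2°, groundspeed=77.6 kt
Leg 3: heading=300.8°, groundspeed=107.2 kt
Leg 4: heading=38.2°, groundspeed=170.1 kt
Leg 5: heading=57.7°, groundspeed=173.2 kt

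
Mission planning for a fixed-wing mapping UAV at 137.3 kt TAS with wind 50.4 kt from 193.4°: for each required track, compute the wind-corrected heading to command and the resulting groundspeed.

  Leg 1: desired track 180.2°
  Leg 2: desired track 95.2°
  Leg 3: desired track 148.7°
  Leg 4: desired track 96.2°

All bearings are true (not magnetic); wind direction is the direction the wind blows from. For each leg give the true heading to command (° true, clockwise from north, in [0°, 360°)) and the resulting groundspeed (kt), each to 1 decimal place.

Leg 1: desired track 180.2°; wind correction +4.8° → command heading 185.0°, groundspeed 87.7 kt
Leg 2: desired track 95.2°; wind correction +21.3° → command heading 116.5°, groundspeed 135.1 kt
Leg 3: desired track 148.7°; wind correction +15.0° → command heading 163.7°, groundspeed 96.8 kt
Leg 4: desired track 96.2°; wind correction +21.4° → command heading 117.6°, groundspeed 134.2 kt

Leg 1: heading=185.0°, groundspeed=87.7 kt
Leg 2: heading=116.5°, groundspeed=135.1 kt
Leg 3: heading=163.7°, groundspeed=96.8 kt
Leg 4: heading=117.6°, groundspeed=134.2 kt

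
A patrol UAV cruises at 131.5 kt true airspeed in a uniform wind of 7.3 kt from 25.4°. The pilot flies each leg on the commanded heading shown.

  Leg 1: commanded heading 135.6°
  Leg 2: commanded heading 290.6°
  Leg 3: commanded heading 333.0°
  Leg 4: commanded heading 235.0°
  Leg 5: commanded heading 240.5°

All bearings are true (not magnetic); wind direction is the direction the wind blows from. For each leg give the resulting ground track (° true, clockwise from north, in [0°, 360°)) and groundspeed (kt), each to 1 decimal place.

Leg 1: heading 135.6°; drift +2.9° → track 138.5°, groundspeed 134.2 kt
Leg 2: heading 290.6°; drift -3.2° → track 287.4°, groundspeed 132.3 kt
Leg 3: heading 333.0°; drift -2.6° → track 330.4°, groundspeed 127.2 kt
Leg 4: heading 235.0°; drift -1.5° → track 233.5°, groundspeed 137.9 kt
Leg 5: heading 240.5°; drift -1.7° → track 238.8°, groundspeed 137.5 kt

Leg 1: track=138.5°, groundspeed=134.2 kt
Leg 2: track=287.4°, groundspeed=132.3 kt
Leg 3: track=330.4°, groundspeed=127.2 kt
Leg 4: track=233.5°, groundspeed=137.9 kt
Leg 5: track=238.8°, groundspeed=137.5 kt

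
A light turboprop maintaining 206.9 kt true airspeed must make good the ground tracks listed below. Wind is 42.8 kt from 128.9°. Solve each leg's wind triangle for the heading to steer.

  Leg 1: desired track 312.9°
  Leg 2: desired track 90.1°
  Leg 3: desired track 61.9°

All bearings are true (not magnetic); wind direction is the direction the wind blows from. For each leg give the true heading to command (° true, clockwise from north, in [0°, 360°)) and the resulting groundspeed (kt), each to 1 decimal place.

Leg 1: heading=313.7°, groundspeed=249.6 kt
Leg 2: heading=97.5°, groundspeed=171.8 kt
Leg 3: heading=72.9°, groundspeed=186.4 kt

Leg 1: desired track 312.9°; wind correction +0.8° → command heading 313.7°, groundspeed 249.6 kt
Leg 2: desired track 90.1°; wind correction +7.4° → command heading 97.5°, groundspeed 171.8 kt
Leg 3: desired track 61.9°; wind correction +11.0° → command heading 72.9°, groundspeed 186.4 kt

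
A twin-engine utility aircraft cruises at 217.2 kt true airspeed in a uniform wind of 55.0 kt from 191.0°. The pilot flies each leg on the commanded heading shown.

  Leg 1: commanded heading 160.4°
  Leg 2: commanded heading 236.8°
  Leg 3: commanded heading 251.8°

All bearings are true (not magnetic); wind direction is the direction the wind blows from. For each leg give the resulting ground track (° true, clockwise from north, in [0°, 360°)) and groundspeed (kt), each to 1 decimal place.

Leg 1: track=151.0°, groundspeed=172.2 kt
Leg 2: track=249.2°, groundspeed=183.2 kt
Leg 3: track=266.0°, groundspeed=196.3 kt

Leg 1: heading 160.4°; drift -9.4° → track 151.0°, groundspeed 172.2 kt
Leg 2: heading 236.8°; drift +12.4° → track 249.2°, groundspeed 183.2 kt
Leg 3: heading 251.8°; drift +14.2° → track 266.0°, groundspeed 196.3 kt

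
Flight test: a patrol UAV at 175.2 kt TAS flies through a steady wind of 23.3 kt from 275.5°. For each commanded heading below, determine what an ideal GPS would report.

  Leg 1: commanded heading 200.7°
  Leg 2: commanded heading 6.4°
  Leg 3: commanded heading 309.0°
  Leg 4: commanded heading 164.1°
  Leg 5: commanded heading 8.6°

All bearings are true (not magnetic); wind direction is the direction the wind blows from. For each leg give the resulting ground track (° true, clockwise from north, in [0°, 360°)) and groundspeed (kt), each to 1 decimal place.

Leg 1: heading 200.7°; drift -7.6° → track 193.1°, groundspeed 170.6 kt
Leg 2: heading 6.4°; drift +7.6° → track 14.0°, groundspeed 177.1 kt
Leg 3: heading 309.0°; drift +4.7° → track 313.7°, groundspeed 156.3 kt
Leg 4: heading 164.1°; drift -6.7° → track 157.4°, groundspeed 185.0 kt
Leg 5: heading 8.6°; drift +7.5° → track 16.1°, groundspeed 178.0 kt

Leg 1: track=193.1°, groundspeed=170.6 kt
Leg 2: track=14.0°, groundspeed=177.1 kt
Leg 3: track=313.7°, groundspeed=156.3 kt
Leg 4: track=157.4°, groundspeed=185.0 kt
Leg 5: track=16.1°, groundspeed=178.0 kt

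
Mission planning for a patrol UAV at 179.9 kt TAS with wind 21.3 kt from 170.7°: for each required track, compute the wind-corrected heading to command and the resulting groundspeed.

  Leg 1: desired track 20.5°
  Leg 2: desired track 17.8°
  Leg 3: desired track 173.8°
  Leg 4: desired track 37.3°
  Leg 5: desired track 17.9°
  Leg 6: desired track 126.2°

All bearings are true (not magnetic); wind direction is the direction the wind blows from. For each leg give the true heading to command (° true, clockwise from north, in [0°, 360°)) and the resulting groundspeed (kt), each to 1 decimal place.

Leg 1: desired track 20.5°; wind correction +3.4° → command heading 23.9°, groundspeed 198.1 kt
Leg 2: desired track 17.8°; wind correction +3.1° → command heading 20.9°, groundspeed 198.6 kt
Leg 3: desired track 173.8°; wind correction -0.4° → command heading 173.4°, groundspeed 158.6 kt
Leg 4: desired track 37.3°; wind correction +4.9° → command heading 42.2°, groundspeed 193.9 kt
Leg 5: desired track 17.9°; wind correction +3.1° → command heading 21.0°, groundspeed 198.6 kt
Leg 6: desired track 126.2°; wind correction +4.8° → command heading 131.0°, groundspeed 164.1 kt

Leg 1: heading=23.9°, groundspeed=198.1 kt
Leg 2: heading=20.9°, groundspeed=198.6 kt
Leg 3: heading=173.4°, groundspeed=158.6 kt
Leg 4: heading=42.2°, groundspeed=193.9 kt
Leg 5: heading=21.0°, groundspeed=198.6 kt
Leg 6: heading=131.0°, groundspeed=164.1 kt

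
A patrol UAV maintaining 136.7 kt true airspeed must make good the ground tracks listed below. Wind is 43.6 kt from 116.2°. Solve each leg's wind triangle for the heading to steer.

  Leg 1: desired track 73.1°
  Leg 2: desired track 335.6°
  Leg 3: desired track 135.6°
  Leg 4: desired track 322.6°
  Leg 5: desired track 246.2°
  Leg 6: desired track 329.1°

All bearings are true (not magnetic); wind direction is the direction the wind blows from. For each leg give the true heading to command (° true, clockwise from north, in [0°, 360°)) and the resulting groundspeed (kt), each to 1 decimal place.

Leg 1: heading=85.7°, groundspeed=101.6 kt
Leg 2: heading=347.3°, groundspeed=167.6 kt
Leg 3: heading=129.5°, groundspeed=94.8 kt
Leg 4: heading=330.8°, groundspeed=174.4 kt
Leg 5: heading=232.1°, groundspeed=160.6 kt
Leg 6: heading=339.1°, groundspeed=171.2 kt

Leg 1: desired track 73.1°; wind correction +12.6° → command heading 85.7°, groundspeed 101.6 kt
Leg 2: desired track 335.6°; wind correction +11.7° → command heading 347.3°, groundspeed 167.6 kt
Leg 3: desired track 135.6°; wind correction -6.1° → command heading 129.5°, groundspeed 94.8 kt
Leg 4: desired track 322.6°; wind correction +8.2° → command heading 330.8°, groundspeed 174.4 kt
Leg 5: desired track 246.2°; wind correction -14.1° → command heading 232.1°, groundspeed 160.6 kt
Leg 6: desired track 329.1°; wind correction +10.0° → command heading 339.1°, groundspeed 171.2 kt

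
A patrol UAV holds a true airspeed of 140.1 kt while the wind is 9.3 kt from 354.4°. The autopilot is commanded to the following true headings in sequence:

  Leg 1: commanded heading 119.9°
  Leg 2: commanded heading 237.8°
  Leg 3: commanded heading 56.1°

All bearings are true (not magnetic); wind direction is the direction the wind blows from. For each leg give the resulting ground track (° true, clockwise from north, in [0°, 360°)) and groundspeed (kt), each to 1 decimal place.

Leg 1: track=122.9°, groundspeed=145.7 kt
Leg 2: track=234.5°, groundspeed=144.5 kt
Leg 3: track=59.6°, groundspeed=135.9 kt

Leg 1: heading 119.9°; drift +3.0° → track 122.9°, groundspeed 145.7 kt
Leg 2: heading 237.8°; drift -3.3° → track 234.5°, groundspeed 144.5 kt
Leg 3: heading 56.1°; drift +3.5° → track 59.6°, groundspeed 135.9 kt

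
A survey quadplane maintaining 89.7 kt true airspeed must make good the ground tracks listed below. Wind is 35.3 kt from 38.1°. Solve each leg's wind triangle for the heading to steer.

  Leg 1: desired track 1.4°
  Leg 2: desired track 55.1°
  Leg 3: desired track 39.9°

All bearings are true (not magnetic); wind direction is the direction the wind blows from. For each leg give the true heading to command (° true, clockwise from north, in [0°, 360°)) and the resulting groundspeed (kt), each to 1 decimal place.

Leg 1: desired track 1.4°; wind correction +13.6° → command heading 15.0°, groundspeed 58.9 kt
Leg 2: desired track 55.1°; wind correction -6.6° → command heading 48.5°, groundspeed 55.3 kt
Leg 3: desired track 39.9°; wind correction -0.7° → command heading 39.2°, groundspeed 54.4 kt

Leg 1: heading=15.0°, groundspeed=58.9 kt
Leg 2: heading=48.5°, groundspeed=55.3 kt
Leg 3: heading=39.2°, groundspeed=54.4 kt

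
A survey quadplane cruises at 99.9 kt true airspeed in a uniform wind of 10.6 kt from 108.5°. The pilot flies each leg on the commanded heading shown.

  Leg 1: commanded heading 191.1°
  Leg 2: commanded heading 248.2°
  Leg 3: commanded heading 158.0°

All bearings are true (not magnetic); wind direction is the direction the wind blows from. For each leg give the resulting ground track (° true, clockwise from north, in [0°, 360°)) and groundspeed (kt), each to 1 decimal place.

Leg 1: track=197.2°, groundspeed=99.1 kt
Leg 2: track=251.8°, groundspeed=108.2 kt
Leg 3: track=163.0°, groundspeed=93.4 kt

Leg 1: heading 191.1°; drift +6.1° → track 197.2°, groundspeed 99.1 kt
Leg 2: heading 248.2°; drift +3.6° → track 251.8°, groundspeed 108.2 kt
Leg 3: heading 158.0°; drift +5.0° → track 163.0°, groundspeed 93.4 kt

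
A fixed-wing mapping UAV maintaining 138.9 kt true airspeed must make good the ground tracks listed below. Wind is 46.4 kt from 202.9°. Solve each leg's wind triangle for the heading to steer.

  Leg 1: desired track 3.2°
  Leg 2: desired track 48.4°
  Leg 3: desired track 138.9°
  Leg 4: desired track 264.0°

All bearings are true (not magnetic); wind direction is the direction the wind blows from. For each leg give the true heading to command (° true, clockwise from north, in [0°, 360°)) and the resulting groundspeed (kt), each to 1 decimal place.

Leg 1: heading=356.7°, groundspeed=181.7 kt
Leg 2: heading=56.7°, groundspeed=179.3 kt
Leg 3: heading=156.4°, groundspeed=112.2 kt
Leg 4: heading=247.0°, groundspeed=110.4 kt

Leg 1: desired track 3.2°; wind correction -6.5° → command heading 356.7°, groundspeed 181.7 kt
Leg 2: desired track 48.4°; wind correction +8.3° → command heading 56.7°, groundspeed 179.3 kt
Leg 3: desired track 138.9°; wind correction +17.5° → command heading 156.4°, groundspeed 112.2 kt
Leg 4: desired track 264.0°; wind correction -17.0° → command heading 247.0°, groundspeed 110.4 kt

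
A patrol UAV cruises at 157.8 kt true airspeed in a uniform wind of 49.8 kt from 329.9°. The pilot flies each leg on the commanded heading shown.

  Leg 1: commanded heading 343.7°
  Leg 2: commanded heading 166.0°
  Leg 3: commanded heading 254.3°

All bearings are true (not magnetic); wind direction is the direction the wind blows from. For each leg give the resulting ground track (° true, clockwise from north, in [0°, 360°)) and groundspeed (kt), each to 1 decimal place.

Leg 1: heading 343.7°; drift +6.2° → track 349.9°, groundspeed 110.1 kt
Leg 2: heading 166.0°; drift -3.8° → track 162.2°, groundspeed 206.1 kt
Leg 3: heading 254.3°; drift -18.4° → track 235.9°, groundspeed 153.2 kt

Leg 1: track=349.9°, groundspeed=110.1 kt
Leg 2: track=162.2°, groundspeed=206.1 kt
Leg 3: track=235.9°, groundspeed=153.2 kt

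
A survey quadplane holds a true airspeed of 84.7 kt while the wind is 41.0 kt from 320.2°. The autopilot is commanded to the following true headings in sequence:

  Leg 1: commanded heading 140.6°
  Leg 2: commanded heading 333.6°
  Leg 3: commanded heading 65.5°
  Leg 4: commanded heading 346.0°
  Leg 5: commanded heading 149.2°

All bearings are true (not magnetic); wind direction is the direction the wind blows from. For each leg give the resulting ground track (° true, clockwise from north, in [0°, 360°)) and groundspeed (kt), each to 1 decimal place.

Leg 1: track=140.5°, groundspeed=125.7 kt
Leg 2: track=345.6°, groundspeed=45.8 kt
Leg 3: track=88.0°, groundspeed=103.4 kt
Leg 4: track=6.5°, groundspeed=51.0 kt
Leg 5: track=146.3°, groundspeed=125.4 kt

Leg 1: heading 140.6°; drift -0.1° → track 140.5°, groundspeed 125.7 kt
Leg 2: heading 333.6°; drift +12.0° → track 345.6°, groundspeed 45.8 kt
Leg 3: heading 65.5°; drift +22.5° → track 88.0°, groundspeed 103.4 kt
Leg 4: heading 346.0°; drift +20.5° → track 6.5°, groundspeed 51.0 kt
Leg 5: heading 149.2°; drift -2.9° → track 146.3°, groundspeed 125.4 kt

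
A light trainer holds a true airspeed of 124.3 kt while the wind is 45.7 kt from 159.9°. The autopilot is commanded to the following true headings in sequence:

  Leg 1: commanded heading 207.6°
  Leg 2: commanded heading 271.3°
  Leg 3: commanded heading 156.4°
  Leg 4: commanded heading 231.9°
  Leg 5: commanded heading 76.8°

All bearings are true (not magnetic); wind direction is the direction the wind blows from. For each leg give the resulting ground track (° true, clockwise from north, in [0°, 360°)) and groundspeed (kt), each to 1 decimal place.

Leg 1: track=227.5°, groundspeed=99.5 kt
Leg 2: track=288.1°, groundspeed=147.3 kt
Leg 3: track=154.4°, groundspeed=78.7 kt
Leg 4: track=253.4°, groundspeed=118.4 kt
Leg 5: track=55.9°, groundspeed=127.2 kt

Leg 1: heading 207.6°; drift +19.9° → track 227.5°, groundspeed 99.5 kt
Leg 2: heading 271.3°; drift +16.8° → track 288.1°, groundspeed 147.3 kt
Leg 3: heading 156.4°; drift -2.0° → track 154.4°, groundspeed 78.7 kt
Leg 4: heading 231.9°; drift +21.5° → track 253.4°, groundspeed 118.4 kt
Leg 5: heading 76.8°; drift -20.9° → track 55.9°, groundspeed 127.2 kt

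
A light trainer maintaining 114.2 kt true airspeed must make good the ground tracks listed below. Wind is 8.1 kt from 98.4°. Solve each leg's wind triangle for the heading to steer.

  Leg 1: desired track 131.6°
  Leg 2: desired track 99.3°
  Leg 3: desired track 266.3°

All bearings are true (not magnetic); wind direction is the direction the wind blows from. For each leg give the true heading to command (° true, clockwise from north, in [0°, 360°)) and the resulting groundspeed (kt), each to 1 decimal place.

Leg 1: heading=129.4°, groundspeed=107.3 kt
Leg 2: heading=99.2°, groundspeed=106.1 kt
Leg 3: heading=265.4°, groundspeed=122.1 kt

Leg 1: desired track 131.6°; wind correction -2.2° → command heading 129.4°, groundspeed 107.3 kt
Leg 2: desired track 99.3°; wind correction -0.1° → command heading 99.2°, groundspeed 106.1 kt
Leg 3: desired track 266.3°; wind correction -0.9° → command heading 265.4°, groundspeed 122.1 kt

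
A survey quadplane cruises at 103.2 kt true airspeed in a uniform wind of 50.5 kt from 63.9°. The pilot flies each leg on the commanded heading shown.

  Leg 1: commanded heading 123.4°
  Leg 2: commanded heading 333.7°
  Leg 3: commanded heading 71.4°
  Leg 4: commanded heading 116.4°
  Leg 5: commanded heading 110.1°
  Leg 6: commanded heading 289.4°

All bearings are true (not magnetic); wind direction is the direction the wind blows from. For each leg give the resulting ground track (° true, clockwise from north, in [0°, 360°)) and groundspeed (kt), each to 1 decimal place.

Leg 1: heading 123.4°; drift +29.3° → track 152.7°, groundspeed 88.9 kt
Leg 2: heading 333.7°; drift -26.0° → track 307.7°, groundspeed 115.1 kt
Leg 3: heading 71.4°; drift +7.1° → track 78.5°, groundspeed 53.5 kt
Leg 4: heading 116.4°; drift +28.9° → track 145.3°, groundspeed 82.8 kt
Leg 5: heading 110.1°; drift +28.1° → track 138.2°, groundspeed 77.4 kt
Leg 6: heading 289.4°; drift -14.6° → track 274.8°, groundspeed 143.2 kt

Leg 1: track=152.7°, groundspeed=88.9 kt
Leg 2: track=307.7°, groundspeed=115.1 kt
Leg 3: track=78.5°, groundspeed=53.5 kt
Leg 4: track=145.3°, groundspeed=82.8 kt
Leg 5: track=138.2°, groundspeed=77.4 kt
Leg 6: track=274.8°, groundspeed=143.2 kt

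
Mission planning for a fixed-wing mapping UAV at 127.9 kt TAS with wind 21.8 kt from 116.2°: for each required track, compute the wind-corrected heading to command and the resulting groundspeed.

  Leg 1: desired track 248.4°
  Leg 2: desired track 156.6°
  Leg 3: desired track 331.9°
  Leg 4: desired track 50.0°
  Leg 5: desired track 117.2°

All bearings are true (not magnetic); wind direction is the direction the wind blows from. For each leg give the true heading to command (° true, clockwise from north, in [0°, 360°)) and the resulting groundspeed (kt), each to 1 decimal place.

Leg 1: heading=241.1°, groundspeed=141.5 kt
Leg 2: heading=150.3°, groundspeed=110.5 kt
Leg 3: heading=337.6°, groundspeed=145.0 kt
Leg 4: heading=59.0°, groundspeed=117.5 kt
Leg 5: heading=117.0°, groundspeed=106.1 kt

Leg 1: desired track 248.4°; wind correction -7.3° → command heading 241.1°, groundspeed 141.5 kt
Leg 2: desired track 156.6°; wind correction -6.3° → command heading 150.3°, groundspeed 110.5 kt
Leg 3: desired track 331.9°; wind correction +5.7° → command heading 337.6°, groundspeed 145.0 kt
Leg 4: desired track 50.0°; wind correction +9.0° → command heading 59.0°, groundspeed 117.5 kt
Leg 5: desired track 117.2°; wind correction -0.2° → command heading 117.0°, groundspeed 106.1 kt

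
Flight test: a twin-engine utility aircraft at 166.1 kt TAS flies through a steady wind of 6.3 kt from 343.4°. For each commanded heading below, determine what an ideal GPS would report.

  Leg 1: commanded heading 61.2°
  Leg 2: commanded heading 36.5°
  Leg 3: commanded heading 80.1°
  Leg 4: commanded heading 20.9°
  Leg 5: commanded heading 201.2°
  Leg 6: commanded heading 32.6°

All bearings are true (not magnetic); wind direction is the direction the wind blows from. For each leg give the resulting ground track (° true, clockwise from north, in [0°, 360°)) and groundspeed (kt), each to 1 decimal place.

Leg 1: heading 61.2°; drift +2.1° → track 63.3°, groundspeed 164.9 kt
Leg 2: heading 36.5°; drift +1.8° → track 38.3°, groundspeed 162.4 kt
Leg 3: heading 80.1°; drift +2.1° → track 82.2°, groundspeed 167.0 kt
Leg 4: heading 20.9°; drift +1.4° → track 22.3°, groundspeed 161.1 kt
Leg 5: heading 201.2°; drift -1.3° → track 199.9°, groundspeed 171.1 kt
Leg 6: heading 32.6°; drift +1.7° → track 34.3°, groundspeed 162.1 kt

Leg 1: track=63.3°, groundspeed=164.9 kt
Leg 2: track=38.3°, groundspeed=162.4 kt
Leg 3: track=82.2°, groundspeed=167.0 kt
Leg 4: track=22.3°, groundspeed=161.1 kt
Leg 5: track=199.9°, groundspeed=171.1 kt
Leg 6: track=34.3°, groundspeed=162.1 kt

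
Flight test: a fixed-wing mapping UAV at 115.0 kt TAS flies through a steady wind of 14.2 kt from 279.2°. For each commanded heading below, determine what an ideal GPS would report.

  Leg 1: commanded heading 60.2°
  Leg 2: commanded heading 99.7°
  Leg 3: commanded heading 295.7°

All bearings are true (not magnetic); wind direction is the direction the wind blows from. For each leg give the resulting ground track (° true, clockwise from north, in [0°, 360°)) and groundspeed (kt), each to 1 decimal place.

Leg 1: heading 60.2°; drift +4.1° → track 64.3°, groundspeed 126.4 kt
Leg 2: heading 99.7°; drift -0.1° → track 99.6°, groundspeed 129.2 kt
Leg 3: heading 295.7°; drift +2.3° → track 298.0°, groundspeed 101.5 kt

Leg 1: track=64.3°, groundspeed=126.4 kt
Leg 2: track=99.6°, groundspeed=129.2 kt
Leg 3: track=298.0°, groundspeed=101.5 kt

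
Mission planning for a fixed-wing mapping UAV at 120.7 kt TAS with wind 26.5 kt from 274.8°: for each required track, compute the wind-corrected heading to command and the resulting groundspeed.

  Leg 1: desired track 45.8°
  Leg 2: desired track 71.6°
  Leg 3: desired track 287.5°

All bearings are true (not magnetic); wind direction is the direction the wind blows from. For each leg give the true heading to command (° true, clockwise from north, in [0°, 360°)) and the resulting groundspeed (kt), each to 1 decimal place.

Leg 1: desired track 45.8°; wind correction -9.5° → command heading 36.3°, groundspeed 136.4 kt
Leg 2: desired track 71.6°; wind correction -5.0° → command heading 66.6°, groundspeed 144.6 kt
Leg 3: desired track 287.5°; wind correction -2.8° → command heading 284.7°, groundspeed 94.7 kt

Leg 1: heading=36.3°, groundspeed=136.4 kt
Leg 2: heading=66.6°, groundspeed=144.6 kt
Leg 3: heading=284.7°, groundspeed=94.7 kt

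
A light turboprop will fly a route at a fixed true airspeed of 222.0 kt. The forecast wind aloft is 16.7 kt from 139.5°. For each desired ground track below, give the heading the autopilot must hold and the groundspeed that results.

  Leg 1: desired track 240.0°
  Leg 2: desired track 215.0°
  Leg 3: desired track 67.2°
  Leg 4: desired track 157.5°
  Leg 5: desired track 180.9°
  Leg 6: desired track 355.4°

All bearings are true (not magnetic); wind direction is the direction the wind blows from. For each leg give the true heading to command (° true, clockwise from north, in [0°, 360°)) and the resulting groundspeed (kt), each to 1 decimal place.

Leg 1: heading=235.8°, groundspeed=224.4 kt
Leg 2: heading=210.8°, groundspeed=217.2 kt
Leg 3: heading=71.3°, groundspeed=216.4 kt
Leg 4: heading=156.2°, groundspeed=206.1 kt
Leg 5: heading=178.0°, groundspeed=209.2 kt
Leg 6: heading=357.9°, groundspeed=235.3 kt

Leg 1: desired track 240.0°; wind correction -4.2° → command heading 235.8°, groundspeed 224.4 kt
Leg 2: desired track 215.0°; wind correction -4.2° → command heading 210.8°, groundspeed 217.2 kt
Leg 3: desired track 67.2°; wind correction +4.1° → command heading 71.3°, groundspeed 216.4 kt
Leg 4: desired track 157.5°; wind correction -1.3° → command heading 156.2°, groundspeed 206.1 kt
Leg 5: desired track 180.9°; wind correction -2.9° → command heading 178.0°, groundspeed 209.2 kt
Leg 6: desired track 355.4°; wind correction +2.5° → command heading 357.9°, groundspeed 235.3 kt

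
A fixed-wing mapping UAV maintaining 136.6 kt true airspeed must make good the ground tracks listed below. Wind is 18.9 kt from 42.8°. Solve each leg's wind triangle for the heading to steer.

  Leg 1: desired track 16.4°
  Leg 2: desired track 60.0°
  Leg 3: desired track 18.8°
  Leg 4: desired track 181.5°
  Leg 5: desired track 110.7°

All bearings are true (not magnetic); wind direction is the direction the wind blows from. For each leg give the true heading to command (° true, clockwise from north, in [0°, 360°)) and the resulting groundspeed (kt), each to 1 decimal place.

Leg 1: desired track 16.4°; wind correction +3.5° → command heading 19.9°, groundspeed 119.4 kt
Leg 2: desired track 60.0°; wind correction -2.3° → command heading 57.7°, groundspeed 118.4 kt
Leg 3: desired track 18.8°; wind correction +3.2° → command heading 22.0°, groundspeed 119.1 kt
Leg 4: desired track 181.5°; wind correction -5.2° → command heading 176.3°, groundspeed 150.2 kt
Leg 5: desired track 110.7°; wind correction -7.4° → command heading 103.3°, groundspeed 128.4 kt

Leg 1: heading=19.9°, groundspeed=119.4 kt
Leg 2: heading=57.7°, groundspeed=118.4 kt
Leg 3: heading=22.0°, groundspeed=119.1 kt
Leg 4: heading=176.3°, groundspeed=150.2 kt
Leg 5: heading=103.3°, groundspeed=128.4 kt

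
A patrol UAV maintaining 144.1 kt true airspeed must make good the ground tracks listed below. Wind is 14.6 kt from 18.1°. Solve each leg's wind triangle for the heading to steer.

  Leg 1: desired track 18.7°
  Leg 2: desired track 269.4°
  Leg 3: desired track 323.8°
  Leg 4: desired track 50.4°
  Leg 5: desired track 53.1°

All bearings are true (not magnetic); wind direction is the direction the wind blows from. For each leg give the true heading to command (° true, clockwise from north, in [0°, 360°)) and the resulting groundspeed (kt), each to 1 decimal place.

Leg 1: desired track 18.7°; wind correction -0.1° → command heading 18.6°, groundspeed 129.5 kt
Leg 2: desired track 269.4°; wind correction +5.5° → command heading 274.9°, groundspeed 148.1 kt
Leg 3: desired track 323.8°; wind correction +4.7° → command heading 328.5°, groundspeed 135.1 kt
Leg 4: desired track 50.4°; wind correction -3.1° → command heading 47.3°, groundspeed 131.5 kt
Leg 5: desired track 53.1°; wind correction -3.3° → command heading 49.8°, groundspeed 131.9 kt

Leg 1: heading=18.6°, groundspeed=129.5 kt
Leg 2: heading=274.9°, groundspeed=148.1 kt
Leg 3: heading=328.5°, groundspeed=135.1 kt
Leg 4: heading=47.3°, groundspeed=131.5 kt
Leg 5: heading=49.8°, groundspeed=131.9 kt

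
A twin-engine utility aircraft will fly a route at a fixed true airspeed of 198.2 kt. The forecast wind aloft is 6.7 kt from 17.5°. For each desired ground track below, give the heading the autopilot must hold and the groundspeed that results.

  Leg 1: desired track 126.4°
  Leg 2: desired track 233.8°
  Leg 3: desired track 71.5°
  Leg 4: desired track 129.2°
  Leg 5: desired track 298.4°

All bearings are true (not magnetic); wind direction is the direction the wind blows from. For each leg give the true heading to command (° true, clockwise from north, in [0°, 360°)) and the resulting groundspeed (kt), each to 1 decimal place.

Leg 1: heading=124.6°, groundspeed=200.3 kt
Leg 2: heading=234.9°, groundspeed=203.6 kt
Leg 3: heading=69.9°, groundspeed=194.2 kt
Leg 4: heading=127.4°, groundspeed=200.6 kt
Leg 5: heading=300.3°, groundspeed=196.8 kt

Leg 1: desired track 126.4°; wind correction -1.8° → command heading 124.6°, groundspeed 200.3 kt
Leg 2: desired track 233.8°; wind correction +1.1° → command heading 234.9°, groundspeed 203.6 kt
Leg 3: desired track 71.5°; wind correction -1.6° → command heading 69.9°, groundspeed 194.2 kt
Leg 4: desired track 129.2°; wind correction -1.8° → command heading 127.4°, groundspeed 200.6 kt
Leg 5: desired track 298.4°; wind correction +1.9° → command heading 300.3°, groundspeed 196.8 kt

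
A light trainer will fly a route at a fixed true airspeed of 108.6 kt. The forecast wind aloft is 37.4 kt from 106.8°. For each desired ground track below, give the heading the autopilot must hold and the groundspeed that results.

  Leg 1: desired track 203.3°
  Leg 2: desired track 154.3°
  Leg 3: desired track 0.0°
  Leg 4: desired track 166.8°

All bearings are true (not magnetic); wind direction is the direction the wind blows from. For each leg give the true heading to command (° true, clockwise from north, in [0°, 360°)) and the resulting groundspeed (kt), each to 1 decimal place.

Leg 1: desired track 203.3°; wind correction -20.0° → command heading 183.3°, groundspeed 106.3 kt
Leg 2: desired track 154.3°; wind correction -14.7° → command heading 139.6°, groundspeed 79.8 kt
Leg 3: desired track 0.0°; wind correction +19.2° → command heading 19.2°, groundspeed 113.3 kt
Leg 4: desired track 166.8°; wind correction -17.4° → command heading 149.4°, groundspeed 85.0 kt

Leg 1: heading=183.3°, groundspeed=106.3 kt
Leg 2: heading=139.6°, groundspeed=79.8 kt
Leg 3: heading=19.2°, groundspeed=113.3 kt
Leg 4: heading=149.4°, groundspeed=85.0 kt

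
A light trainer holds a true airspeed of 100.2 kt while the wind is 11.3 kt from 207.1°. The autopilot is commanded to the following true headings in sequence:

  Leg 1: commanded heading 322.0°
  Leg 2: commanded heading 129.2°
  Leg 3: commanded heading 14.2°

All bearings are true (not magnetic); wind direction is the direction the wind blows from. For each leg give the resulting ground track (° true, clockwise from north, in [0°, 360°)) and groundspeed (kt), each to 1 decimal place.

Leg 1: heading 322.0°; drift +5.6° → track 327.6°, groundspeed 105.5 kt
Leg 2: heading 129.2°; drift -6.4° → track 122.8°, groundspeed 98.5 kt
Leg 3: heading 14.2°; drift +1.3° → track 15.5°, groundspeed 111.2 kt

Leg 1: track=327.6°, groundspeed=105.5 kt
Leg 2: track=122.8°, groundspeed=98.5 kt
Leg 3: track=15.5°, groundspeed=111.2 kt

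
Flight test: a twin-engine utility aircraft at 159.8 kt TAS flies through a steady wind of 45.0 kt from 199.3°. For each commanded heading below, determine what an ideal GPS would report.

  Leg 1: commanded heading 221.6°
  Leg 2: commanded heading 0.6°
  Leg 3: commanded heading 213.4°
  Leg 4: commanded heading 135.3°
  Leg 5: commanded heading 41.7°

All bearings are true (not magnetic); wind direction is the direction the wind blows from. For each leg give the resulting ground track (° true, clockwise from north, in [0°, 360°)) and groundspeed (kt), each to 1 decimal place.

Leg 1: heading 221.6°; drift +8.2° → track 229.8°, groundspeed 119.4 kt
Leg 2: heading 0.6°; drift +4.1° → track 4.7°, groundspeed 202.9 kt
Leg 3: heading 213.4°; drift +5.4° → track 218.8°, groundspeed 116.7 kt
Leg 4: heading 135.3°; drift -16.1° → track 119.2°, groundspeed 145.8 kt
Leg 5: heading 41.7°; drift -4.9° → track 36.8°, groundspeed 202.1 kt

Leg 1: track=229.8°, groundspeed=119.4 kt
Leg 2: track=4.7°, groundspeed=202.9 kt
Leg 3: track=218.8°, groundspeed=116.7 kt
Leg 4: track=119.2°, groundspeed=145.8 kt
Leg 5: track=36.8°, groundspeed=202.1 kt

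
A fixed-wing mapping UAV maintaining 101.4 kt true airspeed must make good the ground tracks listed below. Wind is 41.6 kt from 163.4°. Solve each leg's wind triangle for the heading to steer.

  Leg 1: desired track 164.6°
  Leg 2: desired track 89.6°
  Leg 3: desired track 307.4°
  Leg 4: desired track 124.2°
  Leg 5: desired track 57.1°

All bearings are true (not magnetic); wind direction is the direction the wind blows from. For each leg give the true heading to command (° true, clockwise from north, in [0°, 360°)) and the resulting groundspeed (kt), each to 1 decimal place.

Leg 1: desired track 164.6°; wind correction -0.5° → command heading 164.1°, groundspeed 59.8 kt
Leg 2: desired track 89.6°; wind correction +23.2° → command heading 112.8°, groundspeed 81.6 kt
Leg 3: desired track 307.4°; wind correction -14.0° → command heading 293.4°, groundspeed 132.1 kt
Leg 4: desired track 124.2°; wind correction +15.0° → command heading 139.2°, groundspeed 65.7 kt
Leg 5: desired track 57.1°; wind correction +23.2° → command heading 80.3°, groundspeed 104.9 kt

Leg 1: heading=164.1°, groundspeed=59.8 kt
Leg 2: heading=112.8°, groundspeed=81.6 kt
Leg 3: heading=293.4°, groundspeed=132.1 kt
Leg 4: heading=139.2°, groundspeed=65.7 kt
Leg 5: heading=80.3°, groundspeed=104.9 kt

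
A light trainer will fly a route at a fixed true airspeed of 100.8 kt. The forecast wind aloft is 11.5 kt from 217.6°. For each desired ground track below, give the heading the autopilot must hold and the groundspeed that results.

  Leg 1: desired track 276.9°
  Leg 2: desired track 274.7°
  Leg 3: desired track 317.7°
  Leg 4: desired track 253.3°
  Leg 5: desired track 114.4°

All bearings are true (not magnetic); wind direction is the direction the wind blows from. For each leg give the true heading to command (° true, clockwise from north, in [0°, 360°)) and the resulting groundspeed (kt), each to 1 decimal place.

Leg 1: desired track 276.9°; wind correction -5.6° → command heading 271.3°, groundspeed 94.4 kt
Leg 2: desired track 274.7°; wind correction -5.5° → command heading 269.2°, groundspeed 94.1 kt
Leg 3: desired track 317.7°; wind correction -6.4° → command heading 311.3°, groundspeed 102.2 kt
Leg 4: desired track 253.3°; wind correction -3.8° → command heading 249.5°, groundspeed 91.2 kt
Leg 5: desired track 114.4°; wind correction +6.4° → command heading 120.8°, groundspeed 102.8 kt

Leg 1: heading=271.3°, groundspeed=94.4 kt
Leg 2: heading=269.2°, groundspeed=94.1 kt
Leg 3: heading=311.3°, groundspeed=102.2 kt
Leg 4: heading=249.5°, groundspeed=91.2 kt
Leg 5: heading=120.8°, groundspeed=102.8 kt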